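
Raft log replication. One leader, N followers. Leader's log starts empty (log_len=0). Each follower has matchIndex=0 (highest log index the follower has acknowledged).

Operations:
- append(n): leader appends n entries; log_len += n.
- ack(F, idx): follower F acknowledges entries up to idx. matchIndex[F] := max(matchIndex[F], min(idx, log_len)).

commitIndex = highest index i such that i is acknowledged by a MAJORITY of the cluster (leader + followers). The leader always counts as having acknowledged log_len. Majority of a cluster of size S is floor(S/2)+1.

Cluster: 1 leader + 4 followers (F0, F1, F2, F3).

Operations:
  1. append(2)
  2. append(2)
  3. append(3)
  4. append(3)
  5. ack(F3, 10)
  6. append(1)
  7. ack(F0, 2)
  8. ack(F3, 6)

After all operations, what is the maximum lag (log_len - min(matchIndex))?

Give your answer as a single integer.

Op 1: append 2 -> log_len=2
Op 2: append 2 -> log_len=4
Op 3: append 3 -> log_len=7
Op 4: append 3 -> log_len=10
Op 5: F3 acks idx 10 -> match: F0=0 F1=0 F2=0 F3=10; commitIndex=0
Op 6: append 1 -> log_len=11
Op 7: F0 acks idx 2 -> match: F0=2 F1=0 F2=0 F3=10; commitIndex=2
Op 8: F3 acks idx 6 -> match: F0=2 F1=0 F2=0 F3=10; commitIndex=2

Answer: 11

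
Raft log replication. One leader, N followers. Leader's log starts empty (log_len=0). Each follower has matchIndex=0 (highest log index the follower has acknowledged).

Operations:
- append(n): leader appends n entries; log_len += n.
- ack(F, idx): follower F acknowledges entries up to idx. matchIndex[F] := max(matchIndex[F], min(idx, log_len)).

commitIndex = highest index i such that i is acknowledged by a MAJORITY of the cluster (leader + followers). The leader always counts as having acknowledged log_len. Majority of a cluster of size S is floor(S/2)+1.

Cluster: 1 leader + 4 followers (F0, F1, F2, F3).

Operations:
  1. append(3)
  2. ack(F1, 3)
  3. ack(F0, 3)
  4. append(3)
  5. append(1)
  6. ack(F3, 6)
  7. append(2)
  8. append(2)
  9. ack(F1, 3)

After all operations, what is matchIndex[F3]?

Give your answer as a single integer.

Answer: 6

Derivation:
Op 1: append 3 -> log_len=3
Op 2: F1 acks idx 3 -> match: F0=0 F1=3 F2=0 F3=0; commitIndex=0
Op 3: F0 acks idx 3 -> match: F0=3 F1=3 F2=0 F3=0; commitIndex=3
Op 4: append 3 -> log_len=6
Op 5: append 1 -> log_len=7
Op 6: F3 acks idx 6 -> match: F0=3 F1=3 F2=0 F3=6; commitIndex=3
Op 7: append 2 -> log_len=9
Op 8: append 2 -> log_len=11
Op 9: F1 acks idx 3 -> match: F0=3 F1=3 F2=0 F3=6; commitIndex=3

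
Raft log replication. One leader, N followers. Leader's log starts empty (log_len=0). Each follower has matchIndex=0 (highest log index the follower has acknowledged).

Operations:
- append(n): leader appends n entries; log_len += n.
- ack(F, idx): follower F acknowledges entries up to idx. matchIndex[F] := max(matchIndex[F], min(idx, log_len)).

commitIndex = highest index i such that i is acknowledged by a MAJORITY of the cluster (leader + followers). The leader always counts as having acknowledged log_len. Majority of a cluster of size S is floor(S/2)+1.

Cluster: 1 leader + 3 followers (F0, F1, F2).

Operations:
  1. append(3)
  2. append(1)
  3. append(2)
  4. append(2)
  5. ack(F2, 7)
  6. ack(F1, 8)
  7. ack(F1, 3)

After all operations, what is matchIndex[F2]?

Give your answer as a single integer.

Answer: 7

Derivation:
Op 1: append 3 -> log_len=3
Op 2: append 1 -> log_len=4
Op 3: append 2 -> log_len=6
Op 4: append 2 -> log_len=8
Op 5: F2 acks idx 7 -> match: F0=0 F1=0 F2=7; commitIndex=0
Op 6: F1 acks idx 8 -> match: F0=0 F1=8 F2=7; commitIndex=7
Op 7: F1 acks idx 3 -> match: F0=0 F1=8 F2=7; commitIndex=7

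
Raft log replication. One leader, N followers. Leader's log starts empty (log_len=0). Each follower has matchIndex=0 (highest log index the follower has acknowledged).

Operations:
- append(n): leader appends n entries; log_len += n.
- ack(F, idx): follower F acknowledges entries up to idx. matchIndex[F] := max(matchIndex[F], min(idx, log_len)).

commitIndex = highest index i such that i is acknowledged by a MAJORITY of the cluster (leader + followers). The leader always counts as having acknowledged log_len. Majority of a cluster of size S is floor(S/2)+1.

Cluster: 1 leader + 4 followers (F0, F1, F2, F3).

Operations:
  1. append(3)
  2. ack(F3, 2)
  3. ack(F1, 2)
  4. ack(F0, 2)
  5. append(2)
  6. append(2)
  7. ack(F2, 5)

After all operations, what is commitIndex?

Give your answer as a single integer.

Op 1: append 3 -> log_len=3
Op 2: F3 acks idx 2 -> match: F0=0 F1=0 F2=0 F3=2; commitIndex=0
Op 3: F1 acks idx 2 -> match: F0=0 F1=2 F2=0 F3=2; commitIndex=2
Op 4: F0 acks idx 2 -> match: F0=2 F1=2 F2=0 F3=2; commitIndex=2
Op 5: append 2 -> log_len=5
Op 6: append 2 -> log_len=7
Op 7: F2 acks idx 5 -> match: F0=2 F1=2 F2=5 F3=2; commitIndex=2

Answer: 2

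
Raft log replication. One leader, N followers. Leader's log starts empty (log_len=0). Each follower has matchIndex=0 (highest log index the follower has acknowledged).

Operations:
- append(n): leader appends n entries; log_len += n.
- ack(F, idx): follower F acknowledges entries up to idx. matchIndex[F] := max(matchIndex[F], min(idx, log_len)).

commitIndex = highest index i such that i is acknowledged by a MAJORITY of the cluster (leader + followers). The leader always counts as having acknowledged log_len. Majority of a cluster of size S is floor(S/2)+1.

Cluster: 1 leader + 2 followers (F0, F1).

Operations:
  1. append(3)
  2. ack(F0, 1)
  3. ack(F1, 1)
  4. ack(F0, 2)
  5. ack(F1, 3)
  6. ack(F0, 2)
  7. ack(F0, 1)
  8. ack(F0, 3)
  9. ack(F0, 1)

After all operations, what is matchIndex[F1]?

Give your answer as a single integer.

Answer: 3

Derivation:
Op 1: append 3 -> log_len=3
Op 2: F0 acks idx 1 -> match: F0=1 F1=0; commitIndex=1
Op 3: F1 acks idx 1 -> match: F0=1 F1=1; commitIndex=1
Op 4: F0 acks idx 2 -> match: F0=2 F1=1; commitIndex=2
Op 5: F1 acks idx 3 -> match: F0=2 F1=3; commitIndex=3
Op 6: F0 acks idx 2 -> match: F0=2 F1=3; commitIndex=3
Op 7: F0 acks idx 1 -> match: F0=2 F1=3; commitIndex=3
Op 8: F0 acks idx 3 -> match: F0=3 F1=3; commitIndex=3
Op 9: F0 acks idx 1 -> match: F0=3 F1=3; commitIndex=3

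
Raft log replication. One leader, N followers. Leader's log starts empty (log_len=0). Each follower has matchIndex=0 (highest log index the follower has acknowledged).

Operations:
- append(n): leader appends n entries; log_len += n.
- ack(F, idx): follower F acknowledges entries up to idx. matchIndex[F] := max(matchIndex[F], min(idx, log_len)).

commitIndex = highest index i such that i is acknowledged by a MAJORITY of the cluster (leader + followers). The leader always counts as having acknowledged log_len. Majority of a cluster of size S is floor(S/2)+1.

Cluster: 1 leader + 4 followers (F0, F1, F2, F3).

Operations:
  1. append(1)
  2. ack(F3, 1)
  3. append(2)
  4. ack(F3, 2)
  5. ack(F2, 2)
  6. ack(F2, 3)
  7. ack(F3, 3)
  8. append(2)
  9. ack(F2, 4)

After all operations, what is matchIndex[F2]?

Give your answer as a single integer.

Answer: 4

Derivation:
Op 1: append 1 -> log_len=1
Op 2: F3 acks idx 1 -> match: F0=0 F1=0 F2=0 F3=1; commitIndex=0
Op 3: append 2 -> log_len=3
Op 4: F3 acks idx 2 -> match: F0=0 F1=0 F2=0 F3=2; commitIndex=0
Op 5: F2 acks idx 2 -> match: F0=0 F1=0 F2=2 F3=2; commitIndex=2
Op 6: F2 acks idx 3 -> match: F0=0 F1=0 F2=3 F3=2; commitIndex=2
Op 7: F3 acks idx 3 -> match: F0=0 F1=0 F2=3 F3=3; commitIndex=3
Op 8: append 2 -> log_len=5
Op 9: F2 acks idx 4 -> match: F0=0 F1=0 F2=4 F3=3; commitIndex=3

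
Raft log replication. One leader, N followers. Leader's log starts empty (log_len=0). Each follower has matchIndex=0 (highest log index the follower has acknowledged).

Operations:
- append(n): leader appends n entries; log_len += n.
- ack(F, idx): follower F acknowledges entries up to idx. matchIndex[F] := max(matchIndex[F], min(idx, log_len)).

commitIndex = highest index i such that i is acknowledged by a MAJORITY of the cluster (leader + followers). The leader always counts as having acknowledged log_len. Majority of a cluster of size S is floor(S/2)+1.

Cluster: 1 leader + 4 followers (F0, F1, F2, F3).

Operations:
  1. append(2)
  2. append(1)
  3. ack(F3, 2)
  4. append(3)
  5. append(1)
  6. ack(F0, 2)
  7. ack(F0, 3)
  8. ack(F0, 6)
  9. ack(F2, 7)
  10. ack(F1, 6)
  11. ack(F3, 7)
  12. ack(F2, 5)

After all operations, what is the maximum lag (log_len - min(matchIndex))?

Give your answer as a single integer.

Op 1: append 2 -> log_len=2
Op 2: append 1 -> log_len=3
Op 3: F3 acks idx 2 -> match: F0=0 F1=0 F2=0 F3=2; commitIndex=0
Op 4: append 3 -> log_len=6
Op 5: append 1 -> log_len=7
Op 6: F0 acks idx 2 -> match: F0=2 F1=0 F2=0 F3=2; commitIndex=2
Op 7: F0 acks idx 3 -> match: F0=3 F1=0 F2=0 F3=2; commitIndex=2
Op 8: F0 acks idx 6 -> match: F0=6 F1=0 F2=0 F3=2; commitIndex=2
Op 9: F2 acks idx 7 -> match: F0=6 F1=0 F2=7 F3=2; commitIndex=6
Op 10: F1 acks idx 6 -> match: F0=6 F1=6 F2=7 F3=2; commitIndex=6
Op 11: F3 acks idx 7 -> match: F0=6 F1=6 F2=7 F3=7; commitIndex=7
Op 12: F2 acks idx 5 -> match: F0=6 F1=6 F2=7 F3=7; commitIndex=7

Answer: 1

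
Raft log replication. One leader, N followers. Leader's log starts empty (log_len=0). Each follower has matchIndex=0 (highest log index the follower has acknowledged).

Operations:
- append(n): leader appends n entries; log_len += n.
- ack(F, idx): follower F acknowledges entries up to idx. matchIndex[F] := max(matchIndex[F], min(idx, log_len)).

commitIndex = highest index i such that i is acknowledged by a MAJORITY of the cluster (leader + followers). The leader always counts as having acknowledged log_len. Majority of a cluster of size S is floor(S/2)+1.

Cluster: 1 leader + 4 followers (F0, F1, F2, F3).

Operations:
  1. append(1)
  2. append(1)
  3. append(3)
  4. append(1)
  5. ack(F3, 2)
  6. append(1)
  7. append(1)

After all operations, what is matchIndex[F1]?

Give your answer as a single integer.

Op 1: append 1 -> log_len=1
Op 2: append 1 -> log_len=2
Op 3: append 3 -> log_len=5
Op 4: append 1 -> log_len=6
Op 5: F3 acks idx 2 -> match: F0=0 F1=0 F2=0 F3=2; commitIndex=0
Op 6: append 1 -> log_len=7
Op 7: append 1 -> log_len=8

Answer: 0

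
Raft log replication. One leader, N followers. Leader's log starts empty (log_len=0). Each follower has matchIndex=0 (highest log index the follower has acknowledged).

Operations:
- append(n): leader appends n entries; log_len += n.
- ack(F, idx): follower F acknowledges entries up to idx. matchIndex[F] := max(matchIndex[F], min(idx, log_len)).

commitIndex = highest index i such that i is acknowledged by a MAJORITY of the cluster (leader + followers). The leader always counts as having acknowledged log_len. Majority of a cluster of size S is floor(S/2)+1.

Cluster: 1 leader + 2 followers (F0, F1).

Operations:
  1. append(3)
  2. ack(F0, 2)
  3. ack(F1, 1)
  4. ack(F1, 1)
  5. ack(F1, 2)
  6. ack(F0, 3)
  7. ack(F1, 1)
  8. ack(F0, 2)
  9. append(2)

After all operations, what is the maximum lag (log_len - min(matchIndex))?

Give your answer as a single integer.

Answer: 3

Derivation:
Op 1: append 3 -> log_len=3
Op 2: F0 acks idx 2 -> match: F0=2 F1=0; commitIndex=2
Op 3: F1 acks idx 1 -> match: F0=2 F1=1; commitIndex=2
Op 4: F1 acks idx 1 -> match: F0=2 F1=1; commitIndex=2
Op 5: F1 acks idx 2 -> match: F0=2 F1=2; commitIndex=2
Op 6: F0 acks idx 3 -> match: F0=3 F1=2; commitIndex=3
Op 7: F1 acks idx 1 -> match: F0=3 F1=2; commitIndex=3
Op 8: F0 acks idx 2 -> match: F0=3 F1=2; commitIndex=3
Op 9: append 2 -> log_len=5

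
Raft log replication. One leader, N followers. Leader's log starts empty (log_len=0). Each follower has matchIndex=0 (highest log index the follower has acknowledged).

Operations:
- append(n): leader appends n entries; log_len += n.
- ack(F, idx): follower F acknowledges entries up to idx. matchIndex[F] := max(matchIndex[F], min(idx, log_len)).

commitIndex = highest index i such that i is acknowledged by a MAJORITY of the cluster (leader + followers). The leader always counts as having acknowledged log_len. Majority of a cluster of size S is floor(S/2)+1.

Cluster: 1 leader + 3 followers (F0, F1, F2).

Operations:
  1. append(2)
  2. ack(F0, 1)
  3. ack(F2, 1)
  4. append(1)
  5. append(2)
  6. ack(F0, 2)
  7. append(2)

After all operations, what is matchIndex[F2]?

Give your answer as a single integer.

Op 1: append 2 -> log_len=2
Op 2: F0 acks idx 1 -> match: F0=1 F1=0 F2=0; commitIndex=0
Op 3: F2 acks idx 1 -> match: F0=1 F1=0 F2=1; commitIndex=1
Op 4: append 1 -> log_len=3
Op 5: append 2 -> log_len=5
Op 6: F0 acks idx 2 -> match: F0=2 F1=0 F2=1; commitIndex=1
Op 7: append 2 -> log_len=7

Answer: 1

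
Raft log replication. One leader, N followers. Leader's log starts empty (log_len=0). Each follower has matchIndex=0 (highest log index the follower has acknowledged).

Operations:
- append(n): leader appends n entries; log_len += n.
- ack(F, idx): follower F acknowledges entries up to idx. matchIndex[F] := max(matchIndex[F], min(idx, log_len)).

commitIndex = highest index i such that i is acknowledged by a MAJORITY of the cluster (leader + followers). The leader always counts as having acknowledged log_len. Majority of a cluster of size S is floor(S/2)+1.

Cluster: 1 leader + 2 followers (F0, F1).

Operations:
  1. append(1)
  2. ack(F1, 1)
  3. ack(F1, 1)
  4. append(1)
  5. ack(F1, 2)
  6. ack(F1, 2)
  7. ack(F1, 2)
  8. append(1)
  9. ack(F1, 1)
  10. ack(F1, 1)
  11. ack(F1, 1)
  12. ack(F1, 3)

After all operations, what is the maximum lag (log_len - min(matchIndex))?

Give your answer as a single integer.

Op 1: append 1 -> log_len=1
Op 2: F1 acks idx 1 -> match: F0=0 F1=1; commitIndex=1
Op 3: F1 acks idx 1 -> match: F0=0 F1=1; commitIndex=1
Op 4: append 1 -> log_len=2
Op 5: F1 acks idx 2 -> match: F0=0 F1=2; commitIndex=2
Op 6: F1 acks idx 2 -> match: F0=0 F1=2; commitIndex=2
Op 7: F1 acks idx 2 -> match: F0=0 F1=2; commitIndex=2
Op 8: append 1 -> log_len=3
Op 9: F1 acks idx 1 -> match: F0=0 F1=2; commitIndex=2
Op 10: F1 acks idx 1 -> match: F0=0 F1=2; commitIndex=2
Op 11: F1 acks idx 1 -> match: F0=0 F1=2; commitIndex=2
Op 12: F1 acks idx 3 -> match: F0=0 F1=3; commitIndex=3

Answer: 3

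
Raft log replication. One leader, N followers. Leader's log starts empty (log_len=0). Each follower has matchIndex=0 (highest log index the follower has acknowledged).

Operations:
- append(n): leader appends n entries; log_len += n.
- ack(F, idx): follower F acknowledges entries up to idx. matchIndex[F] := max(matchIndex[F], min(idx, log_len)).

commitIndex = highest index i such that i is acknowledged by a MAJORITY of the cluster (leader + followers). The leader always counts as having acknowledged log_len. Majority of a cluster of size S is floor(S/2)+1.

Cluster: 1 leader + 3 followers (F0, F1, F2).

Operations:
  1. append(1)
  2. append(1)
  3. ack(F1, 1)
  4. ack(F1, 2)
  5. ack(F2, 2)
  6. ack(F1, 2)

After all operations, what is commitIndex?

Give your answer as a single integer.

Op 1: append 1 -> log_len=1
Op 2: append 1 -> log_len=2
Op 3: F1 acks idx 1 -> match: F0=0 F1=1 F2=0; commitIndex=0
Op 4: F1 acks idx 2 -> match: F0=0 F1=2 F2=0; commitIndex=0
Op 5: F2 acks idx 2 -> match: F0=0 F1=2 F2=2; commitIndex=2
Op 6: F1 acks idx 2 -> match: F0=0 F1=2 F2=2; commitIndex=2

Answer: 2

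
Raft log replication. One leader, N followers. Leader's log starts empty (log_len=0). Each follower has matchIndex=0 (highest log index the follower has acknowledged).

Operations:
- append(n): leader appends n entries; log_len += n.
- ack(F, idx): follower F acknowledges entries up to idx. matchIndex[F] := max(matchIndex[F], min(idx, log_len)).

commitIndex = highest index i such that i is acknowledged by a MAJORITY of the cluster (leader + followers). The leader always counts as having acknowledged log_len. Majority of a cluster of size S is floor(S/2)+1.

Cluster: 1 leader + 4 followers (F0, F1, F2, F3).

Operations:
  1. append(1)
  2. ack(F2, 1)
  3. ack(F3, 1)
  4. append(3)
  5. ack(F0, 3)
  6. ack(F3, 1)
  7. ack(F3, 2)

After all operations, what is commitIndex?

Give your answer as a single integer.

Op 1: append 1 -> log_len=1
Op 2: F2 acks idx 1 -> match: F0=0 F1=0 F2=1 F3=0; commitIndex=0
Op 3: F3 acks idx 1 -> match: F0=0 F1=0 F2=1 F3=1; commitIndex=1
Op 4: append 3 -> log_len=4
Op 5: F0 acks idx 3 -> match: F0=3 F1=0 F2=1 F3=1; commitIndex=1
Op 6: F3 acks idx 1 -> match: F0=3 F1=0 F2=1 F3=1; commitIndex=1
Op 7: F3 acks idx 2 -> match: F0=3 F1=0 F2=1 F3=2; commitIndex=2

Answer: 2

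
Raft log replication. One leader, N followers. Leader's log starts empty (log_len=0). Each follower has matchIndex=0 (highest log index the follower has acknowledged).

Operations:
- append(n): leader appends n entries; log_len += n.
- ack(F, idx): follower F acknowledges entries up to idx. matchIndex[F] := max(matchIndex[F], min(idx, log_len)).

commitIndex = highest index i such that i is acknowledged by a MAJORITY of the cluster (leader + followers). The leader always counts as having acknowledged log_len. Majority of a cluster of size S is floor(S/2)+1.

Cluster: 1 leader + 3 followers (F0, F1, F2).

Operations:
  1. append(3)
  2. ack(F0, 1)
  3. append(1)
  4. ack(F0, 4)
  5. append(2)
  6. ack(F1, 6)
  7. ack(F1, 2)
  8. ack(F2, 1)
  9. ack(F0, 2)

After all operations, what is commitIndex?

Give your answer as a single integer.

Answer: 4

Derivation:
Op 1: append 3 -> log_len=3
Op 2: F0 acks idx 1 -> match: F0=1 F1=0 F2=0; commitIndex=0
Op 3: append 1 -> log_len=4
Op 4: F0 acks idx 4 -> match: F0=4 F1=0 F2=0; commitIndex=0
Op 5: append 2 -> log_len=6
Op 6: F1 acks idx 6 -> match: F0=4 F1=6 F2=0; commitIndex=4
Op 7: F1 acks idx 2 -> match: F0=4 F1=6 F2=0; commitIndex=4
Op 8: F2 acks idx 1 -> match: F0=4 F1=6 F2=1; commitIndex=4
Op 9: F0 acks idx 2 -> match: F0=4 F1=6 F2=1; commitIndex=4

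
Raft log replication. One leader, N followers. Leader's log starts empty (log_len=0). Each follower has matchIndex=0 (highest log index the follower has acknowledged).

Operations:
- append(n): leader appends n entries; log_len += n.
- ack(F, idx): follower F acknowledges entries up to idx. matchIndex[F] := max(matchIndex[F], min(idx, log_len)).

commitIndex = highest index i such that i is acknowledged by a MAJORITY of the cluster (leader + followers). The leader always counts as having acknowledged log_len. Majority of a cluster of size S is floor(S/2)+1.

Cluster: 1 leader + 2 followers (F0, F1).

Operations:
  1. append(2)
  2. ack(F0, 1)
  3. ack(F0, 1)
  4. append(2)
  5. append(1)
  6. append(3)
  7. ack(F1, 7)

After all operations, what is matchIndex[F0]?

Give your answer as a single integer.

Op 1: append 2 -> log_len=2
Op 2: F0 acks idx 1 -> match: F0=1 F1=0; commitIndex=1
Op 3: F0 acks idx 1 -> match: F0=1 F1=0; commitIndex=1
Op 4: append 2 -> log_len=4
Op 5: append 1 -> log_len=5
Op 6: append 3 -> log_len=8
Op 7: F1 acks idx 7 -> match: F0=1 F1=7; commitIndex=7

Answer: 1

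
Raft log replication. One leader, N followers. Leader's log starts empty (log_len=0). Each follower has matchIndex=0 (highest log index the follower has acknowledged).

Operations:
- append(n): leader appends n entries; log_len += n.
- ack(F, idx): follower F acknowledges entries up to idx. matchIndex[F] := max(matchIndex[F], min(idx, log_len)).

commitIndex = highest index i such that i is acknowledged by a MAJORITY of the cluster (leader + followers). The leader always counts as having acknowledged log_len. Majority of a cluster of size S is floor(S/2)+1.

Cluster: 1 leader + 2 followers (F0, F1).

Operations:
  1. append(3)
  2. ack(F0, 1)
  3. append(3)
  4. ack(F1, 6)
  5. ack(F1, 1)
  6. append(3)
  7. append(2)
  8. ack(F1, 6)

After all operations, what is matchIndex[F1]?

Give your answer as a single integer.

Op 1: append 3 -> log_len=3
Op 2: F0 acks idx 1 -> match: F0=1 F1=0; commitIndex=1
Op 3: append 3 -> log_len=6
Op 4: F1 acks idx 6 -> match: F0=1 F1=6; commitIndex=6
Op 5: F1 acks idx 1 -> match: F0=1 F1=6; commitIndex=6
Op 6: append 3 -> log_len=9
Op 7: append 2 -> log_len=11
Op 8: F1 acks idx 6 -> match: F0=1 F1=6; commitIndex=6

Answer: 6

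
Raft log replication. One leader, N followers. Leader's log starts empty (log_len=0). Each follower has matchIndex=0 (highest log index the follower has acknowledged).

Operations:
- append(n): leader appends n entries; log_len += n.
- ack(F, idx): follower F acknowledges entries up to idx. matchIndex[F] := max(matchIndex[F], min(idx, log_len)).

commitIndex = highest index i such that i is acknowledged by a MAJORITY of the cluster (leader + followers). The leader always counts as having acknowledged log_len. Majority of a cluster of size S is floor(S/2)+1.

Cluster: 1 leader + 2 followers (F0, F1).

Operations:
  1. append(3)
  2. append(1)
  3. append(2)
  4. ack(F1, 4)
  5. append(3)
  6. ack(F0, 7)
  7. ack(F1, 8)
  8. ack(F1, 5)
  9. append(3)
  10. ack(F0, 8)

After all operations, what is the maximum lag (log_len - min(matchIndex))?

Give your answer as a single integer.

Answer: 4

Derivation:
Op 1: append 3 -> log_len=3
Op 2: append 1 -> log_len=4
Op 3: append 2 -> log_len=6
Op 4: F1 acks idx 4 -> match: F0=0 F1=4; commitIndex=4
Op 5: append 3 -> log_len=9
Op 6: F0 acks idx 7 -> match: F0=7 F1=4; commitIndex=7
Op 7: F1 acks idx 8 -> match: F0=7 F1=8; commitIndex=8
Op 8: F1 acks idx 5 -> match: F0=7 F1=8; commitIndex=8
Op 9: append 3 -> log_len=12
Op 10: F0 acks idx 8 -> match: F0=8 F1=8; commitIndex=8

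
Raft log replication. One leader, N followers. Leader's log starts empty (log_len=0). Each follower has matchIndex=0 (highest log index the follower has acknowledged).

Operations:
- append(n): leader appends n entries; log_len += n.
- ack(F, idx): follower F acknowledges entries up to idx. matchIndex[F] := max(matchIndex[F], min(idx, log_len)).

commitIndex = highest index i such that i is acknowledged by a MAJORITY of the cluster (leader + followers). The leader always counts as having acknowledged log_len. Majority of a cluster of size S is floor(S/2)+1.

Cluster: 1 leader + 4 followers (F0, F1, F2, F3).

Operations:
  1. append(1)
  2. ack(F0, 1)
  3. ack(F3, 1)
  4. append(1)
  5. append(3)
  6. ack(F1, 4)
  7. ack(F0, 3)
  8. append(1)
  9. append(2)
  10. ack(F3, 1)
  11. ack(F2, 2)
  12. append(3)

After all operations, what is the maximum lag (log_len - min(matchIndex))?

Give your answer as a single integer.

Op 1: append 1 -> log_len=1
Op 2: F0 acks idx 1 -> match: F0=1 F1=0 F2=0 F3=0; commitIndex=0
Op 3: F3 acks idx 1 -> match: F0=1 F1=0 F2=0 F3=1; commitIndex=1
Op 4: append 1 -> log_len=2
Op 5: append 3 -> log_len=5
Op 6: F1 acks idx 4 -> match: F0=1 F1=4 F2=0 F3=1; commitIndex=1
Op 7: F0 acks idx 3 -> match: F0=3 F1=4 F2=0 F3=1; commitIndex=3
Op 8: append 1 -> log_len=6
Op 9: append 2 -> log_len=8
Op 10: F3 acks idx 1 -> match: F0=3 F1=4 F2=0 F3=1; commitIndex=3
Op 11: F2 acks idx 2 -> match: F0=3 F1=4 F2=2 F3=1; commitIndex=3
Op 12: append 3 -> log_len=11

Answer: 10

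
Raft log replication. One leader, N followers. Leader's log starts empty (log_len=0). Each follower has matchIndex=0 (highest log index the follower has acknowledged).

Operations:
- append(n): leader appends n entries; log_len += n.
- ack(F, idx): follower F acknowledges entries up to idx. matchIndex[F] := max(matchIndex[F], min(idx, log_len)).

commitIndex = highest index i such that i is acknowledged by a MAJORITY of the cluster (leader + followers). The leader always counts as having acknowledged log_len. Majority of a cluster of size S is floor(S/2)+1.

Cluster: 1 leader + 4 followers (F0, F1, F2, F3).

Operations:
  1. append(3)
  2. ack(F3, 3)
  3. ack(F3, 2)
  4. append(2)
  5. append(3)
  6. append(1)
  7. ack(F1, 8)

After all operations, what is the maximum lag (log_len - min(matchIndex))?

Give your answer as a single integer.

Op 1: append 3 -> log_len=3
Op 2: F3 acks idx 3 -> match: F0=0 F1=0 F2=0 F3=3; commitIndex=0
Op 3: F3 acks idx 2 -> match: F0=0 F1=0 F2=0 F3=3; commitIndex=0
Op 4: append 2 -> log_len=5
Op 5: append 3 -> log_len=8
Op 6: append 1 -> log_len=9
Op 7: F1 acks idx 8 -> match: F0=0 F1=8 F2=0 F3=3; commitIndex=3

Answer: 9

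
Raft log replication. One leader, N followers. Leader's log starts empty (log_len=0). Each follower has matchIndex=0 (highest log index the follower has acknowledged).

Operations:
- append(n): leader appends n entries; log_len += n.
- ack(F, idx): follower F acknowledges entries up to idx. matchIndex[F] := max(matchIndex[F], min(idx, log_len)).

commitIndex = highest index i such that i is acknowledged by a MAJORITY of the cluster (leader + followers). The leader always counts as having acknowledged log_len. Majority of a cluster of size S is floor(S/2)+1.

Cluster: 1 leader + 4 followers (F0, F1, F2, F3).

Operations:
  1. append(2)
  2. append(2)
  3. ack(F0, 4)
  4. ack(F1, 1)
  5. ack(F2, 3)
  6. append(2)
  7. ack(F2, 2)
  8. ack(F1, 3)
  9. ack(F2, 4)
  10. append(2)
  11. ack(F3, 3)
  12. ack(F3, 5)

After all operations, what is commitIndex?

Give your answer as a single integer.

Op 1: append 2 -> log_len=2
Op 2: append 2 -> log_len=4
Op 3: F0 acks idx 4 -> match: F0=4 F1=0 F2=0 F3=0; commitIndex=0
Op 4: F1 acks idx 1 -> match: F0=4 F1=1 F2=0 F3=0; commitIndex=1
Op 5: F2 acks idx 3 -> match: F0=4 F1=1 F2=3 F3=0; commitIndex=3
Op 6: append 2 -> log_len=6
Op 7: F2 acks idx 2 -> match: F0=4 F1=1 F2=3 F3=0; commitIndex=3
Op 8: F1 acks idx 3 -> match: F0=4 F1=3 F2=3 F3=0; commitIndex=3
Op 9: F2 acks idx 4 -> match: F0=4 F1=3 F2=4 F3=0; commitIndex=4
Op 10: append 2 -> log_len=8
Op 11: F3 acks idx 3 -> match: F0=4 F1=3 F2=4 F3=3; commitIndex=4
Op 12: F3 acks idx 5 -> match: F0=4 F1=3 F2=4 F3=5; commitIndex=4

Answer: 4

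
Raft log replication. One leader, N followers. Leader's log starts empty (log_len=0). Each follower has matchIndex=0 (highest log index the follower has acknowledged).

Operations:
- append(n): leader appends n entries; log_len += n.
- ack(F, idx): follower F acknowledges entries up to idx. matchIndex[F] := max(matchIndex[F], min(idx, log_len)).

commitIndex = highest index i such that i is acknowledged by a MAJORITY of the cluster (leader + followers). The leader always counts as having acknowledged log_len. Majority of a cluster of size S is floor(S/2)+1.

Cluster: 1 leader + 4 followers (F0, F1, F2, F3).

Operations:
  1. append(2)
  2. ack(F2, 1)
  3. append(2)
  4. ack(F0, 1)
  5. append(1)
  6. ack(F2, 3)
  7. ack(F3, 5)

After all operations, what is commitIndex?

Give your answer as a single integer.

Answer: 3

Derivation:
Op 1: append 2 -> log_len=2
Op 2: F2 acks idx 1 -> match: F0=0 F1=0 F2=1 F3=0; commitIndex=0
Op 3: append 2 -> log_len=4
Op 4: F0 acks idx 1 -> match: F0=1 F1=0 F2=1 F3=0; commitIndex=1
Op 5: append 1 -> log_len=5
Op 6: F2 acks idx 3 -> match: F0=1 F1=0 F2=3 F3=0; commitIndex=1
Op 7: F3 acks idx 5 -> match: F0=1 F1=0 F2=3 F3=5; commitIndex=3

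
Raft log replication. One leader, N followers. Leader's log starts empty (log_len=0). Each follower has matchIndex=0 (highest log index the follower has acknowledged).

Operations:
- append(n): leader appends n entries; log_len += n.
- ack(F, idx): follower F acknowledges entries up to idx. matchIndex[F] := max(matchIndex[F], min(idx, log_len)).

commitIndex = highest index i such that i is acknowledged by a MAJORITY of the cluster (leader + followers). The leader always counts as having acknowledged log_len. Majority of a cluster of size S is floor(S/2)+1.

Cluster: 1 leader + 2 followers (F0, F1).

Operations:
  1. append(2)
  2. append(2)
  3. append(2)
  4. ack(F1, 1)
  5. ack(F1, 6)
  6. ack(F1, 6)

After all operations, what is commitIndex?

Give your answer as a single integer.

Op 1: append 2 -> log_len=2
Op 2: append 2 -> log_len=4
Op 3: append 2 -> log_len=6
Op 4: F1 acks idx 1 -> match: F0=0 F1=1; commitIndex=1
Op 5: F1 acks idx 6 -> match: F0=0 F1=6; commitIndex=6
Op 6: F1 acks idx 6 -> match: F0=0 F1=6; commitIndex=6

Answer: 6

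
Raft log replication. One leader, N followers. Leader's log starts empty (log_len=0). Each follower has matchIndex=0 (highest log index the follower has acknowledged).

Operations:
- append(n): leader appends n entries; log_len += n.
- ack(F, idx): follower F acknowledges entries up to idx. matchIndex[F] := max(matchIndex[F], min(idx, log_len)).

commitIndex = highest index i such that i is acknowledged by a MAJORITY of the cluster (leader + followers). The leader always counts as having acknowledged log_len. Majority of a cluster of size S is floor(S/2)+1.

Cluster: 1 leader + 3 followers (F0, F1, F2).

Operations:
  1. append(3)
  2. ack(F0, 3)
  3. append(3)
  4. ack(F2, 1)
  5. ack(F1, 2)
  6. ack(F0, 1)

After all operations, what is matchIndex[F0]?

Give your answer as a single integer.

Op 1: append 3 -> log_len=3
Op 2: F0 acks idx 3 -> match: F0=3 F1=0 F2=0; commitIndex=0
Op 3: append 3 -> log_len=6
Op 4: F2 acks idx 1 -> match: F0=3 F1=0 F2=1; commitIndex=1
Op 5: F1 acks idx 2 -> match: F0=3 F1=2 F2=1; commitIndex=2
Op 6: F0 acks idx 1 -> match: F0=3 F1=2 F2=1; commitIndex=2

Answer: 3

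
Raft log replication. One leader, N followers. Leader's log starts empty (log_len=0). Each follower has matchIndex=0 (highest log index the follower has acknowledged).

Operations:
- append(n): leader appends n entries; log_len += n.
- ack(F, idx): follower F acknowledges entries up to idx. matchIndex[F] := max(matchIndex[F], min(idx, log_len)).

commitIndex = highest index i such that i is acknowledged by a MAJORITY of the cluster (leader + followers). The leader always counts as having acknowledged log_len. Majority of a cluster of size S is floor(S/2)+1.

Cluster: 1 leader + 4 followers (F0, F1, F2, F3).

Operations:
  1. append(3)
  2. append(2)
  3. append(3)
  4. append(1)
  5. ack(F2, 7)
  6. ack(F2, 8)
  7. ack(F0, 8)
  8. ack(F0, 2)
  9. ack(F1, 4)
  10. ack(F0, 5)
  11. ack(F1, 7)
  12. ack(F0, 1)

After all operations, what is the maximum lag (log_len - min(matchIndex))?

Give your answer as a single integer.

Answer: 9

Derivation:
Op 1: append 3 -> log_len=3
Op 2: append 2 -> log_len=5
Op 3: append 3 -> log_len=8
Op 4: append 1 -> log_len=9
Op 5: F2 acks idx 7 -> match: F0=0 F1=0 F2=7 F3=0; commitIndex=0
Op 6: F2 acks idx 8 -> match: F0=0 F1=0 F2=8 F3=0; commitIndex=0
Op 7: F0 acks idx 8 -> match: F0=8 F1=0 F2=8 F3=0; commitIndex=8
Op 8: F0 acks idx 2 -> match: F0=8 F1=0 F2=8 F3=0; commitIndex=8
Op 9: F1 acks idx 4 -> match: F0=8 F1=4 F2=8 F3=0; commitIndex=8
Op 10: F0 acks idx 5 -> match: F0=8 F1=4 F2=8 F3=0; commitIndex=8
Op 11: F1 acks idx 7 -> match: F0=8 F1=7 F2=8 F3=0; commitIndex=8
Op 12: F0 acks idx 1 -> match: F0=8 F1=7 F2=8 F3=0; commitIndex=8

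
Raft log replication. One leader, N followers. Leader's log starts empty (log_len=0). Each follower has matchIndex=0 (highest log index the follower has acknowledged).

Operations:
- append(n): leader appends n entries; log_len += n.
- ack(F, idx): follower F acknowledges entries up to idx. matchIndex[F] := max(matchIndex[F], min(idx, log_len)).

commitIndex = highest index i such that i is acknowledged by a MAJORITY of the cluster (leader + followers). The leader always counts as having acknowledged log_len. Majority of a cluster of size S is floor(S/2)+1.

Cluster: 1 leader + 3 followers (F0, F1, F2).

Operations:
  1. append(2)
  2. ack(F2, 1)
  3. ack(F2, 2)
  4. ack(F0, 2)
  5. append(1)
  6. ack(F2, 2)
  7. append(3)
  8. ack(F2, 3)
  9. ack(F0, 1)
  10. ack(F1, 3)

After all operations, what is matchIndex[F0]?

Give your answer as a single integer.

Answer: 2

Derivation:
Op 1: append 2 -> log_len=2
Op 2: F2 acks idx 1 -> match: F0=0 F1=0 F2=1; commitIndex=0
Op 3: F2 acks idx 2 -> match: F0=0 F1=0 F2=2; commitIndex=0
Op 4: F0 acks idx 2 -> match: F0=2 F1=0 F2=2; commitIndex=2
Op 5: append 1 -> log_len=3
Op 6: F2 acks idx 2 -> match: F0=2 F1=0 F2=2; commitIndex=2
Op 7: append 3 -> log_len=6
Op 8: F2 acks idx 3 -> match: F0=2 F1=0 F2=3; commitIndex=2
Op 9: F0 acks idx 1 -> match: F0=2 F1=0 F2=3; commitIndex=2
Op 10: F1 acks idx 3 -> match: F0=2 F1=3 F2=3; commitIndex=3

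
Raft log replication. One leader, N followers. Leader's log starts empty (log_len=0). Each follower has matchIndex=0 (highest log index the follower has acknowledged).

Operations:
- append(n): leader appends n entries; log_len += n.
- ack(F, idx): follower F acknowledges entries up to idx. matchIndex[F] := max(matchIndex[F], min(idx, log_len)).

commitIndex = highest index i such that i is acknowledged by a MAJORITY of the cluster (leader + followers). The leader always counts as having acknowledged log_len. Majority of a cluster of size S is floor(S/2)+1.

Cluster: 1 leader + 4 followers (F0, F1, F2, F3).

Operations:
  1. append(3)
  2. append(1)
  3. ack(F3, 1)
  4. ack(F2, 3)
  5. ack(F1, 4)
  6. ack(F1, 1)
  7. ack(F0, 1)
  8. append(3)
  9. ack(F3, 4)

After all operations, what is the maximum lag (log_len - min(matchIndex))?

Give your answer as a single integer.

Answer: 6

Derivation:
Op 1: append 3 -> log_len=3
Op 2: append 1 -> log_len=4
Op 3: F3 acks idx 1 -> match: F0=0 F1=0 F2=0 F3=1; commitIndex=0
Op 4: F2 acks idx 3 -> match: F0=0 F1=0 F2=3 F3=1; commitIndex=1
Op 5: F1 acks idx 4 -> match: F0=0 F1=4 F2=3 F3=1; commitIndex=3
Op 6: F1 acks idx 1 -> match: F0=0 F1=4 F2=3 F3=1; commitIndex=3
Op 7: F0 acks idx 1 -> match: F0=1 F1=4 F2=3 F3=1; commitIndex=3
Op 8: append 3 -> log_len=7
Op 9: F3 acks idx 4 -> match: F0=1 F1=4 F2=3 F3=4; commitIndex=4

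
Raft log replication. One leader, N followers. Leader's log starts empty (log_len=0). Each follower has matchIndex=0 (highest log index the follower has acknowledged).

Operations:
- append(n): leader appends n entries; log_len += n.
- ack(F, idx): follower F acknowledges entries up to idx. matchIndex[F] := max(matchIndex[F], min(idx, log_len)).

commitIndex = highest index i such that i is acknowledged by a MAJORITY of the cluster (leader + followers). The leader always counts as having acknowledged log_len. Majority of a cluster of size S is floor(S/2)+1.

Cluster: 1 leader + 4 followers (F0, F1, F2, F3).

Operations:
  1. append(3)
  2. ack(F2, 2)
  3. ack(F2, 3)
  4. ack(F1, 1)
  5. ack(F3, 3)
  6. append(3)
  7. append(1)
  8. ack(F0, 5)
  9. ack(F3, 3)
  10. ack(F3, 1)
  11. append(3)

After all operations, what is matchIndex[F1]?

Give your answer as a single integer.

Op 1: append 3 -> log_len=3
Op 2: F2 acks idx 2 -> match: F0=0 F1=0 F2=2 F3=0; commitIndex=0
Op 3: F2 acks idx 3 -> match: F0=0 F1=0 F2=3 F3=0; commitIndex=0
Op 4: F1 acks idx 1 -> match: F0=0 F1=1 F2=3 F3=0; commitIndex=1
Op 5: F3 acks idx 3 -> match: F0=0 F1=1 F2=3 F3=3; commitIndex=3
Op 6: append 3 -> log_len=6
Op 7: append 1 -> log_len=7
Op 8: F0 acks idx 5 -> match: F0=5 F1=1 F2=3 F3=3; commitIndex=3
Op 9: F3 acks idx 3 -> match: F0=5 F1=1 F2=3 F3=3; commitIndex=3
Op 10: F3 acks idx 1 -> match: F0=5 F1=1 F2=3 F3=3; commitIndex=3
Op 11: append 3 -> log_len=10

Answer: 1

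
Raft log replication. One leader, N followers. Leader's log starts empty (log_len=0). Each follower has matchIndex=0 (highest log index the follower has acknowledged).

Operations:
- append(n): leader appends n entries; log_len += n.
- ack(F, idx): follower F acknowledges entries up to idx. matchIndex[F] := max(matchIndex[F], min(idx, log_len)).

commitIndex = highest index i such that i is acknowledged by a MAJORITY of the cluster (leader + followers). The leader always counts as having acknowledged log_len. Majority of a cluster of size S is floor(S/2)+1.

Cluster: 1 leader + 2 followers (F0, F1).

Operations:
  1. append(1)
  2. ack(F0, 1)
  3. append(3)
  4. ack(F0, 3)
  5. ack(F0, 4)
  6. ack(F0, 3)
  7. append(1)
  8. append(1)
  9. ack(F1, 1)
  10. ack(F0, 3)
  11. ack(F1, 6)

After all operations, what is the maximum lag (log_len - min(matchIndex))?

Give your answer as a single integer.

Op 1: append 1 -> log_len=1
Op 2: F0 acks idx 1 -> match: F0=1 F1=0; commitIndex=1
Op 3: append 3 -> log_len=4
Op 4: F0 acks idx 3 -> match: F0=3 F1=0; commitIndex=3
Op 5: F0 acks idx 4 -> match: F0=4 F1=0; commitIndex=4
Op 6: F0 acks idx 3 -> match: F0=4 F1=0; commitIndex=4
Op 7: append 1 -> log_len=5
Op 8: append 1 -> log_len=6
Op 9: F1 acks idx 1 -> match: F0=4 F1=1; commitIndex=4
Op 10: F0 acks idx 3 -> match: F0=4 F1=1; commitIndex=4
Op 11: F1 acks idx 6 -> match: F0=4 F1=6; commitIndex=6

Answer: 2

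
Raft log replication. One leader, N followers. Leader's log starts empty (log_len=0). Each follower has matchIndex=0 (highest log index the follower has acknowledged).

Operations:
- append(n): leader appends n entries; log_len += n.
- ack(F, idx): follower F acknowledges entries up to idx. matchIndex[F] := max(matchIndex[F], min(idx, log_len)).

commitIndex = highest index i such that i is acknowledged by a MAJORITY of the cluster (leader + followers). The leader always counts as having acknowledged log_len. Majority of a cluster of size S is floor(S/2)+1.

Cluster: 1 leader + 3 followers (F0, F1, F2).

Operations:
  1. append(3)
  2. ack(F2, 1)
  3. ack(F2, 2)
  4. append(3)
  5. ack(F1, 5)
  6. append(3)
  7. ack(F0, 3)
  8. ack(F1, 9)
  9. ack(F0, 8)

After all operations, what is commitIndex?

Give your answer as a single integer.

Op 1: append 3 -> log_len=3
Op 2: F2 acks idx 1 -> match: F0=0 F1=0 F2=1; commitIndex=0
Op 3: F2 acks idx 2 -> match: F0=0 F1=0 F2=2; commitIndex=0
Op 4: append 3 -> log_len=6
Op 5: F1 acks idx 5 -> match: F0=0 F1=5 F2=2; commitIndex=2
Op 6: append 3 -> log_len=9
Op 7: F0 acks idx 3 -> match: F0=3 F1=5 F2=2; commitIndex=3
Op 8: F1 acks idx 9 -> match: F0=3 F1=9 F2=2; commitIndex=3
Op 9: F0 acks idx 8 -> match: F0=8 F1=9 F2=2; commitIndex=8

Answer: 8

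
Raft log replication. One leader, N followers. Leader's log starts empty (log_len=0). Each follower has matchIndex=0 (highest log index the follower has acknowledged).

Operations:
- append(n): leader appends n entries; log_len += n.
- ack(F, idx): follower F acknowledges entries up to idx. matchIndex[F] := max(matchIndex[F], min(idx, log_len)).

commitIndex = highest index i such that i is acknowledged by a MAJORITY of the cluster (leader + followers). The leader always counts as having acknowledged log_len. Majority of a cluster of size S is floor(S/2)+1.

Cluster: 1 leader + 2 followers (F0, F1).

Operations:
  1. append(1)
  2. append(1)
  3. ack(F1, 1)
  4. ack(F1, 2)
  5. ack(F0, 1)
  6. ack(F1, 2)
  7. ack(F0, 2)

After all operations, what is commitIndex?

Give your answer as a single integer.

Op 1: append 1 -> log_len=1
Op 2: append 1 -> log_len=2
Op 3: F1 acks idx 1 -> match: F0=0 F1=1; commitIndex=1
Op 4: F1 acks idx 2 -> match: F0=0 F1=2; commitIndex=2
Op 5: F0 acks idx 1 -> match: F0=1 F1=2; commitIndex=2
Op 6: F1 acks idx 2 -> match: F0=1 F1=2; commitIndex=2
Op 7: F0 acks idx 2 -> match: F0=2 F1=2; commitIndex=2

Answer: 2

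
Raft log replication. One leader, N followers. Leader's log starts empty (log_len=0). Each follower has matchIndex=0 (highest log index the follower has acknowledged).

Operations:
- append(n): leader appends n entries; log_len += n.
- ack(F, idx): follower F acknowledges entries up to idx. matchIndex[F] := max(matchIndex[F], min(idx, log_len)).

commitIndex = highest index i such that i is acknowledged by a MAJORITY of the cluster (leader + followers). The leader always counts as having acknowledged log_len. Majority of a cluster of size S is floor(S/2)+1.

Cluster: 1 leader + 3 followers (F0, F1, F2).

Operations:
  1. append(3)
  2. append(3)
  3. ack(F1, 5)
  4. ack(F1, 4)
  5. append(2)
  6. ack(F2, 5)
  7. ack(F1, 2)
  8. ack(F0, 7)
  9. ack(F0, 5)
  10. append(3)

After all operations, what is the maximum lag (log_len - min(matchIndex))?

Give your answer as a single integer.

Answer: 6

Derivation:
Op 1: append 3 -> log_len=3
Op 2: append 3 -> log_len=6
Op 3: F1 acks idx 5 -> match: F0=0 F1=5 F2=0; commitIndex=0
Op 4: F1 acks idx 4 -> match: F0=0 F1=5 F2=0; commitIndex=0
Op 5: append 2 -> log_len=8
Op 6: F2 acks idx 5 -> match: F0=0 F1=5 F2=5; commitIndex=5
Op 7: F1 acks idx 2 -> match: F0=0 F1=5 F2=5; commitIndex=5
Op 8: F0 acks idx 7 -> match: F0=7 F1=5 F2=5; commitIndex=5
Op 9: F0 acks idx 5 -> match: F0=7 F1=5 F2=5; commitIndex=5
Op 10: append 3 -> log_len=11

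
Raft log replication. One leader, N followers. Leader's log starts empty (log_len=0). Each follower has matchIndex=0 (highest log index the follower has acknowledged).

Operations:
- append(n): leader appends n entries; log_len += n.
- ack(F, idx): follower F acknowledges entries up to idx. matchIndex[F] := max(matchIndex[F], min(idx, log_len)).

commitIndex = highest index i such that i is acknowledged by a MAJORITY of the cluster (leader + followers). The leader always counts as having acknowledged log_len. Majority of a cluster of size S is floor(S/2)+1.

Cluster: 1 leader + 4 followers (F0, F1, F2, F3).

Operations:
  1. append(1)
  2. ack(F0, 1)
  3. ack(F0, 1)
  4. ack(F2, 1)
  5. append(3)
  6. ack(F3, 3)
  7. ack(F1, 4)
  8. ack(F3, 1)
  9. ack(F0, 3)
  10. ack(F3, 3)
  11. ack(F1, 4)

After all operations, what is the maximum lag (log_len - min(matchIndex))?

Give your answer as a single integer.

Answer: 3

Derivation:
Op 1: append 1 -> log_len=1
Op 2: F0 acks idx 1 -> match: F0=1 F1=0 F2=0 F3=0; commitIndex=0
Op 3: F0 acks idx 1 -> match: F0=1 F1=0 F2=0 F3=0; commitIndex=0
Op 4: F2 acks idx 1 -> match: F0=1 F1=0 F2=1 F3=0; commitIndex=1
Op 5: append 3 -> log_len=4
Op 6: F3 acks idx 3 -> match: F0=1 F1=0 F2=1 F3=3; commitIndex=1
Op 7: F1 acks idx 4 -> match: F0=1 F1=4 F2=1 F3=3; commitIndex=3
Op 8: F3 acks idx 1 -> match: F0=1 F1=4 F2=1 F3=3; commitIndex=3
Op 9: F0 acks idx 3 -> match: F0=3 F1=4 F2=1 F3=3; commitIndex=3
Op 10: F3 acks idx 3 -> match: F0=3 F1=4 F2=1 F3=3; commitIndex=3
Op 11: F1 acks idx 4 -> match: F0=3 F1=4 F2=1 F3=3; commitIndex=3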